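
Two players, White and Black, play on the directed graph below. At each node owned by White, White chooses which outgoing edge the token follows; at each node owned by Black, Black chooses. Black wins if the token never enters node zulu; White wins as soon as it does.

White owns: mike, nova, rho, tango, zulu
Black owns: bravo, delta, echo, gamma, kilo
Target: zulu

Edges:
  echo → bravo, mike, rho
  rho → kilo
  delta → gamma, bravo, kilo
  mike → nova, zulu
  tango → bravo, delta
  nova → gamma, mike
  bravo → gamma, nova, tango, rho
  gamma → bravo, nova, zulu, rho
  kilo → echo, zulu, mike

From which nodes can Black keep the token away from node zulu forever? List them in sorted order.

bravo, delta, echo, gamma, kilo, rho, tango

A0 = {zulu}
A1: add {mike} — mike (White) has mike→zulu.
A2: add {nova} — nova (White) has nova→mike.
A3 = A2; e.g. echo (Black) can still go to bravo. Fixed point.
White's attractor = {mike, nova, zulu}; Black avoids the target exactly from the complement.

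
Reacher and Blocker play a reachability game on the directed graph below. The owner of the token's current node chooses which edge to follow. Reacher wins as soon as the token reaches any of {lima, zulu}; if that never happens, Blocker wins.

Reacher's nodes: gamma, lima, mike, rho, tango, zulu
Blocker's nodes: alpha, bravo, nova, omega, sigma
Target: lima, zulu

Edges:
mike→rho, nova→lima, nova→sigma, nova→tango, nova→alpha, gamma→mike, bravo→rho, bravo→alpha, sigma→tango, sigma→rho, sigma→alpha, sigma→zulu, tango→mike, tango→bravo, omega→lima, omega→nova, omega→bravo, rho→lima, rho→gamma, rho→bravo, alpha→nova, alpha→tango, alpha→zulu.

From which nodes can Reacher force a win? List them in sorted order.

gamma, lima, mike, rho, tango, zulu

A0 = {lima, zulu}
A1: add {rho} — rho (Reacher) has rho→lima.
A2: add {mike} — mike (Reacher) has mike→rho.
A3: add {gamma, tango} — gamma (Reacher) has gamma→mike; tango (Reacher) has tango→mike.
A4 = A3; e.g. nova (Blocker) can still go to sigma. Fixed point.
Reacher's winning region = {gamma, lima, mike, rho, tango, zulu}.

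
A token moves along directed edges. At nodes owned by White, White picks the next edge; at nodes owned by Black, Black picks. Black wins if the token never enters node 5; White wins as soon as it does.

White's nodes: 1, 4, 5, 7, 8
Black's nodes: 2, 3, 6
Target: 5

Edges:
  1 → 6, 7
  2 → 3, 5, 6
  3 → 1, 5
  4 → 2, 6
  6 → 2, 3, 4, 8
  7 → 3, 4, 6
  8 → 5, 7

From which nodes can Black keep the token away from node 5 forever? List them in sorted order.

A0 = {5}
A1: add {8} — 8 (White) has 8→5.
A2 = A1; e.g. 1 (White) has no edge into A1. Fixed point.
White's attractor = {5, 8}; Black avoids the target exactly from the complement.

1, 2, 3, 4, 6, 7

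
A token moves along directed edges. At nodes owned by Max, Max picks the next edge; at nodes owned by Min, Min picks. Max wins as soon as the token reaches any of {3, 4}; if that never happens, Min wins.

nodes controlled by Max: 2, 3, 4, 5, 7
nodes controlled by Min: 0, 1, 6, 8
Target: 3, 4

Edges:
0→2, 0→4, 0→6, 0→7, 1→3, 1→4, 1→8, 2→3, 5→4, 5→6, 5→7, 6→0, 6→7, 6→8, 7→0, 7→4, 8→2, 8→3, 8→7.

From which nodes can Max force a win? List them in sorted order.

A0 = {3, 4}
A1: add {2, 5, 7} — 2 (Max) has 2→3; 5 (Max) has 5→4; 7 (Max) has 7→4.
A2: add {8} — 8 (Min): all of {2, 3, 7} already in.
A3: add {1} — 1 (Min): all of {3, 4, 8} already in.
A4 = A3; e.g. 0 (Min) can still go to 6. Fixed point.
Max's winning region = {1, 2, 3, 4, 5, 7, 8}.

1, 2, 3, 4, 5, 7, 8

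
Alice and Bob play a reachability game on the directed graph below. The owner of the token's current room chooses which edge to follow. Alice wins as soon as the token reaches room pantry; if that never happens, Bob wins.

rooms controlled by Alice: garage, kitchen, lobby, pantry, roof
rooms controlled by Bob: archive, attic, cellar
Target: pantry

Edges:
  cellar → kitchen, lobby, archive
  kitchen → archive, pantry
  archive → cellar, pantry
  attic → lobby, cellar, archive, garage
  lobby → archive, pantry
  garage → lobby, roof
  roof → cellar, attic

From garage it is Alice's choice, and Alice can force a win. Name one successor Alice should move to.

A0 = {pantry}
A1: add {kitchen, lobby} — kitchen (Alice) has kitchen→pantry; lobby (Alice) has lobby→pantry.
A2: add {garage} — garage (Alice) has garage→lobby.
A3 = A2; e.g. cellar (Bob) can still go to archive. Fixed point.
From garage, successor lobby is in the attractor (rank 1); the other successor roof is not.

lobby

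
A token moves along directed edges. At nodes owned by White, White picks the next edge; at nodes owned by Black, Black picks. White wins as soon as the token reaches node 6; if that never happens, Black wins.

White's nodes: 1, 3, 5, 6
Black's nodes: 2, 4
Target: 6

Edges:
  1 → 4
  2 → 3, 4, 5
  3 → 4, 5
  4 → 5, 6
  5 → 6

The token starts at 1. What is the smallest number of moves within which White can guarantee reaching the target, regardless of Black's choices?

3

A0 = {6}
A1: add {5} — 5 (White) has 5→6.
A2: add {3, 4} — 3 (White) has 3→5; 4 (Black): all of {5, 6} already in.
A3: add {1, 2} — 1 (White) has 1→4; 2 (Black): all of {3, 4, 5} already in.
A3 = all vertices. Fixed point.
1 enters the attractor at level 3, so White can force the target in 3 moves from there.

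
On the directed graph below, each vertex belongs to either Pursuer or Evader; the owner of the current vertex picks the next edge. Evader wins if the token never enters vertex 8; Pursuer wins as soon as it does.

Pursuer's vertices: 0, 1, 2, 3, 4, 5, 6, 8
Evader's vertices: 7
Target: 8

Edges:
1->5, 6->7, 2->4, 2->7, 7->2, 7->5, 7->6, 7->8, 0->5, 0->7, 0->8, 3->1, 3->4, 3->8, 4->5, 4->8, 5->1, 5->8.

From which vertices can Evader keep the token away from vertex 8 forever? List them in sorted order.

6, 7

A0 = {8}
A1: add {0, 3, 4, 5} — 0 (Pursuer) has 0→8; 3 (Pursuer) has 3→8; 4 (Pursuer) has 4→8; 5 (Pursuer) has 5→8.
A2: add {1, 2} — 1 (Pursuer) has 1→5; 2 (Pursuer) has 2→4.
A3 = A2; e.g. 6 (Pursuer) has no edge into A2. Fixed point.
Pursuer's attractor = {0, 1, 2, 3, 4, 5, 8}; Evader avoids the target exactly from the complement.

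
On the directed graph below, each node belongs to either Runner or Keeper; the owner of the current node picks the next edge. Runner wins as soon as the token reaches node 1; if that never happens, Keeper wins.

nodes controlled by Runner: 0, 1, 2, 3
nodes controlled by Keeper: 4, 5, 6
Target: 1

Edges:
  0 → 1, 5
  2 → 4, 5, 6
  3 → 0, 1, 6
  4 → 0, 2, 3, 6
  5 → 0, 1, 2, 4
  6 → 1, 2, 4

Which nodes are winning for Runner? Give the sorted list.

A0 = {1}
A1: add {0, 3} — 0 (Runner) has 0→1; 3 (Runner) has 3→1.
A2 = A1; e.g. 2 (Runner) has no edge into A1. Fixed point.
Runner's winning region = {0, 1, 3}.

0, 1, 3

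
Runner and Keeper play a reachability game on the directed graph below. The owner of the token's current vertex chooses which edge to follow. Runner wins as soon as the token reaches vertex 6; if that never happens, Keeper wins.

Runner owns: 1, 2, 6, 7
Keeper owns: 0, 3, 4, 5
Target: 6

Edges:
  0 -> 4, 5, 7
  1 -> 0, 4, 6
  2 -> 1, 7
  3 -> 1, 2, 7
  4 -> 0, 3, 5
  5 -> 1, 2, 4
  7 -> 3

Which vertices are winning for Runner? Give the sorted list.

1, 2, 6

A0 = {6}
A1: add {1} — 1 (Runner) has 1→6.
A2: add {2} — 2 (Runner) has 2→1.
A3 = A2; e.g. 0 (Keeper) can still go to 4. Fixed point.
Runner's winning region = {1, 2, 6}.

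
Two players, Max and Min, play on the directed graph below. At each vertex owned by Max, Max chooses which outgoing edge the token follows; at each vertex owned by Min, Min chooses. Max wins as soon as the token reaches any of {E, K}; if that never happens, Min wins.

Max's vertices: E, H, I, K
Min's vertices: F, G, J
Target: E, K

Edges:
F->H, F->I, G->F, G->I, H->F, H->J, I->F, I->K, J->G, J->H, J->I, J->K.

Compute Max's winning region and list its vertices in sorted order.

A0 = {E, K}
A1: add {I} — I (Max) has I→K.
A2 = A1; e.g. F (Min) can still go to H. Fixed point.
Max's winning region = {E, I, K}.

E, I, K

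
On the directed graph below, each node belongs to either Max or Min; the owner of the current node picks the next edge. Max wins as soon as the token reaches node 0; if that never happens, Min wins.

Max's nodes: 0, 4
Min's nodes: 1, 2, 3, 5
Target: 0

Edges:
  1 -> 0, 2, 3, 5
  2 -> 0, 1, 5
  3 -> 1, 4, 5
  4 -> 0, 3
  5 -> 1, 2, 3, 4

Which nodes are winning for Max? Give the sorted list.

A0 = {0}
A1: add {4} — 4 (Max) has 4→0.
A2 = A1; e.g. 1 (Min) can still go to 2. Fixed point.
Max's winning region = {0, 4}.

0, 4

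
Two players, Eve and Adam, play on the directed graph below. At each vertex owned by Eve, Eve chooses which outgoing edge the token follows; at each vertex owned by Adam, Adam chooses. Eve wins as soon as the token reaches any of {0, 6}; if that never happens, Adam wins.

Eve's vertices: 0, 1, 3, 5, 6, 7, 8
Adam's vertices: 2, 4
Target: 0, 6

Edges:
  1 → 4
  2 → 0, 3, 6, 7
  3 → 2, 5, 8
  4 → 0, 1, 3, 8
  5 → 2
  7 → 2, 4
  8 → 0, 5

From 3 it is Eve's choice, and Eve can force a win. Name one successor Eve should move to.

A0 = {0, 6}
A1: add {8} — 8 (Eve) has 8→0.
A2: add {3} — 3 (Eve) has 3→8.
A3 = A2; e.g. 1 (Eve) has no edge into A2. Fixed point.
From 3, successor 8 is in the attractor (rank 1); the other successors 2, 5 are not.

8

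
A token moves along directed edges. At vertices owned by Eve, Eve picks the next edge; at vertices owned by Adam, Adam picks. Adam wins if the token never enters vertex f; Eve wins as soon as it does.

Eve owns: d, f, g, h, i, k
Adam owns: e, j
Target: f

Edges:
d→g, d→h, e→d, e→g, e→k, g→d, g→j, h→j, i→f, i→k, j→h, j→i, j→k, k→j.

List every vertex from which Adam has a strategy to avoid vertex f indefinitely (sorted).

A0 = {f}
A1: add {i} — i (Eve) has i→f.
A2 = A1; e.g. d (Eve) has no edge into A1. Fixed point.
Eve's attractor = {f, i}; Adam avoids the target exactly from the complement.

d, e, g, h, j, k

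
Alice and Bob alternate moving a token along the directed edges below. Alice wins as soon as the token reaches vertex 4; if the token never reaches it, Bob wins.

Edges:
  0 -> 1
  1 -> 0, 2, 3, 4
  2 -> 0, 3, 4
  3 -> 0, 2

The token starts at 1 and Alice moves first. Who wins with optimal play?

Track states (vertex, player-to-move).
A0 = {(4,Alice), (4,Bob)}
A1: add {(1,Alice), (2,Alice)}.
(1,Alice) ∈ A1 ⇒ Alice forces the target.

Alice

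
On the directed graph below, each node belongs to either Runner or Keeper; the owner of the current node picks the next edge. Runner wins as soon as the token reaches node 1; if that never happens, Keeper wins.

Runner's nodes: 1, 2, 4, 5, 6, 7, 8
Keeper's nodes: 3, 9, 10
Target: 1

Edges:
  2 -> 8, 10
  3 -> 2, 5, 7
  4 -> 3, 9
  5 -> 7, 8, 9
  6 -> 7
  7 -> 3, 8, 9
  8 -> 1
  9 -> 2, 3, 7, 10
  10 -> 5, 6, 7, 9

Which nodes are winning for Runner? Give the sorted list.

1, 2, 3, 4, 5, 6, 7, 8

A0 = {1}
A1: add {8} — 8 (Runner) has 8→1.
A2: add {2, 5, 7} — 2 (Runner) has 2→8; 5 (Runner) has 5→8; 7 (Runner) has 7→8.
A3: add {3, 6} — 3 (Keeper): all of {2, 5, 7} already in; 6 (Runner) has 6→7.
A4: add {4} — 4 (Runner) has 4→3.
A5 = A4; e.g. 9 (Keeper) can still go to 10. Fixed point.
Runner's winning region = {1, 2, 3, 4, 5, 6, 7, 8}.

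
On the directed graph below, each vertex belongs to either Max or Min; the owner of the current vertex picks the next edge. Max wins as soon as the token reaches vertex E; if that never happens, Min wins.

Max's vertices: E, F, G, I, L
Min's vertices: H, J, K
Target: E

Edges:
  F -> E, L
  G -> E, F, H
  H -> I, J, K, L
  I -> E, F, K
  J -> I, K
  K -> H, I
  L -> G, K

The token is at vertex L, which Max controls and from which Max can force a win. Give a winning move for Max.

A0 = {E}
A1: add {F, G, I} — F (Max) has F→E; G (Max) has G→E; I (Max) has I→E.
A2: add {L} — L (Max) has L→G.
A3 = A2; e.g. H (Min) can still go to J. Fixed point.
From L, successor G is in the attractor (rank 1); the other successor K is not.

G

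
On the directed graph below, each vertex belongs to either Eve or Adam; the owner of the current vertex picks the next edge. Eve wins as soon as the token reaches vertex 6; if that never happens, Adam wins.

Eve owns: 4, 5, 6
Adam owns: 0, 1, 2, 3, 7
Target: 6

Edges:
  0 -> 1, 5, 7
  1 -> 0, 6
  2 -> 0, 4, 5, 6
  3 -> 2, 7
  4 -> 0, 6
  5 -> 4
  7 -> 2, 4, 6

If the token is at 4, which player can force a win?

Eve

A0 = {6}
A1: add {4} — 4 (Eve) has 4→6.
4 ∈ A1, so Eve can force the target.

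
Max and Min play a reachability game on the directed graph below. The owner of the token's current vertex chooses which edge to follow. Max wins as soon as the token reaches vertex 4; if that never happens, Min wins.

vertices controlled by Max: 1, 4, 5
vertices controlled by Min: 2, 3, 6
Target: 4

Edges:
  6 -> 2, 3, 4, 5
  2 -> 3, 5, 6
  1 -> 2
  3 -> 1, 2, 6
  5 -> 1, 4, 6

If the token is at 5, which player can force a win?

A0 = {4}
A1: add {5} — 5 (Max) has 5→4.
A2 = A1; e.g. 1 (Max) has no edge into A1. Fixed point.
5 ∈ A1, so Max can force the target.

Max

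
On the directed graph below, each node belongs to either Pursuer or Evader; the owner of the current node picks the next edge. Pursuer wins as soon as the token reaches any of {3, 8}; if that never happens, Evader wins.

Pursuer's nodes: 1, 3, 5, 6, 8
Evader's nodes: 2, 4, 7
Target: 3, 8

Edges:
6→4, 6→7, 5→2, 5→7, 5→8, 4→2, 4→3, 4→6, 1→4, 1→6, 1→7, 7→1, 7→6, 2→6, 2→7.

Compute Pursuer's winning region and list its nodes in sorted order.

3, 5, 8

A0 = {3, 8}
A1: add {5} — 5 (Pursuer) has 5→8.
A2 = A1; e.g. 1 (Pursuer) has no edge into A1. Fixed point.
Pursuer's winning region = {3, 5, 8}.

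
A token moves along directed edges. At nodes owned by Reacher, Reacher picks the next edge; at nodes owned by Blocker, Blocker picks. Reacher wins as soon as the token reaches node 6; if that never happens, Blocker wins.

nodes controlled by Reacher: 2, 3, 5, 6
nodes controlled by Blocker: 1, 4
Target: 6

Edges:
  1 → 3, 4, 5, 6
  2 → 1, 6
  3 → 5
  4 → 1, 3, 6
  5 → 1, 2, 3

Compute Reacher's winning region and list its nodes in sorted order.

A0 = {6}
A1: add {2} — 2 (Reacher) has 2→6.
A2: add {5} — 5 (Reacher) has 5→2.
A3: add {3} — 3 (Reacher) has 3→5.
A4 = A3; e.g. 1 (Blocker) can still go to 4. Fixed point.
Reacher's winning region = {2, 3, 5, 6}.

2, 3, 5, 6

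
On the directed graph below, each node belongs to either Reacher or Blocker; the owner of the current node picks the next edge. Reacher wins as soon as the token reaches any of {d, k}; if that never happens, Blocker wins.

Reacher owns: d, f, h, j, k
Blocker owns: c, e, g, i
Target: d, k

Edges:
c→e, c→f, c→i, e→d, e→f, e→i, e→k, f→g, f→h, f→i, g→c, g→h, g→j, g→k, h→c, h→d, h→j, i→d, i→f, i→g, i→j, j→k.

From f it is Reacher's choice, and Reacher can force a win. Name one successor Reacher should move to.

A0 = {d, k}
A1: add {h, j} — h (Reacher) has h→d; j (Reacher) has j→k.
A2: add {f} — f (Reacher) has f→h.
A3 = A2; e.g. c (Blocker) can still go to e. Fixed point.
From f, successor h is in the attractor (rank 1); the other successors g, i are not.

h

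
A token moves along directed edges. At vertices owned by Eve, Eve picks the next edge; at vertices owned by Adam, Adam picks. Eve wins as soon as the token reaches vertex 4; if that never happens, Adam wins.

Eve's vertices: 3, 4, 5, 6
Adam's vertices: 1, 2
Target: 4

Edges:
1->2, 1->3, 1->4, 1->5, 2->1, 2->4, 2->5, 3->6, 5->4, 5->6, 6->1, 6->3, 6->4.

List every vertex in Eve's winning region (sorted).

3, 4, 5, 6

A0 = {4}
A1: add {5, 6} — 5 (Eve) has 5→4; 6 (Eve) has 6→4.
A2: add {3} — 3 (Eve) has 3→6.
A3 = A2; e.g. 1 (Adam) can still go to 2. Fixed point.
Eve's winning region = {3, 4, 5, 6}.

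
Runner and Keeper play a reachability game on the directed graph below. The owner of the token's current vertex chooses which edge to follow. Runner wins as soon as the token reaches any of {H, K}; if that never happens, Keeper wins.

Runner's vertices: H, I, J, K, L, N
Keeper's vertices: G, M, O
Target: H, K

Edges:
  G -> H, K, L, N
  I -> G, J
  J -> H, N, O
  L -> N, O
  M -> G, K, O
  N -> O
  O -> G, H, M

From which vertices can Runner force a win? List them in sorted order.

H, I, J, K

A0 = {H, K}
A1: add {J} — J (Runner) has J→H.
A2: add {I} — I (Runner) has I→J.
A3 = A2; e.g. G (Keeper) can still go to L. Fixed point.
Runner's winning region = {H, I, J, K}.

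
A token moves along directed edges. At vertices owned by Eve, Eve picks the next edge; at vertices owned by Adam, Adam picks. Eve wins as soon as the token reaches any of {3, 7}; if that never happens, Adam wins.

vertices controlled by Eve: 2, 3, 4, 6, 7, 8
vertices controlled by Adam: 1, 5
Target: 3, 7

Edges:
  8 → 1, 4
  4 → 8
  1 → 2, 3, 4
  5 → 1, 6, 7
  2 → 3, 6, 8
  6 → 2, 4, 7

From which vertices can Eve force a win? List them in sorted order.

2, 3, 6, 7

A0 = {3, 7}
A1: add {2, 6} — 2 (Eve) has 2→3; 6 (Eve) has 6→7.
A2 = A1; e.g. 1 (Adam) can still go to 4. Fixed point.
Eve's winning region = {2, 3, 6, 7}.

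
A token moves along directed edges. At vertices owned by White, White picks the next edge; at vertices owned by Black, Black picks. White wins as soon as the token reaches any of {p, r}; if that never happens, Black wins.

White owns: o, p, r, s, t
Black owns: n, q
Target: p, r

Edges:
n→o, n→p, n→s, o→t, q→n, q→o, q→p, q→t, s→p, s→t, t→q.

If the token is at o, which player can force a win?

A0 = {p, r}
A1: add {s} — s (White) has s→p.
A2 = A1; e.g. n (Black) can still go to o. Fixed point.
o never enters the attractor, so Black can avoid the target forever.

Black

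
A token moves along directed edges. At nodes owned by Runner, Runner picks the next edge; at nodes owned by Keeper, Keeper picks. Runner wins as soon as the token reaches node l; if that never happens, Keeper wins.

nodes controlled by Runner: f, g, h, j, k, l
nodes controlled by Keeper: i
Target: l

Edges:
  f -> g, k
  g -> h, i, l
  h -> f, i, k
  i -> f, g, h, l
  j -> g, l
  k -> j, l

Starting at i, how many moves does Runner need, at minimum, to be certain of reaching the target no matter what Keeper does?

A0 = {l}
A1: add {g, j, k} — g (Runner) has g→l; j (Runner) has j→l; k (Runner) has k→l.
A2: add {f, h} — f (Runner) has f→g; h (Runner) has h→k.
A3: add {i} — i (Keeper): all of {f, g, h, l} already in.
A3 = all vertices. Fixed point.
i enters the attractor at level 3, so Runner can force the target in 3 moves from there.

3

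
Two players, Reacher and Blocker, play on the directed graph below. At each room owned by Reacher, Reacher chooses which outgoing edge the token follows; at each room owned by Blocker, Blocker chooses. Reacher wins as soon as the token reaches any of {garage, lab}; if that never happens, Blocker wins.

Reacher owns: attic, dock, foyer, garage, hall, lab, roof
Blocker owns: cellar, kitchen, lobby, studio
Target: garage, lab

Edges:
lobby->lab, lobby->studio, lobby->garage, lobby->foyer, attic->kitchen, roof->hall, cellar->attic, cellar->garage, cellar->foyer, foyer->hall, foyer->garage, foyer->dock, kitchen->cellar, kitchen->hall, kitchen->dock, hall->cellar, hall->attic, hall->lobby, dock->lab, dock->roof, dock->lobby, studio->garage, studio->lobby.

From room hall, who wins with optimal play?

A0 = {garage, lab}
A1: add {dock, foyer} — dock (Reacher) has dock→lab; foyer (Reacher) has foyer→garage.
A2 = A1; e.g. cellar (Blocker) can still go to attic. Fixed point.
hall never enters the attractor, so Blocker can avoid the target forever.

Blocker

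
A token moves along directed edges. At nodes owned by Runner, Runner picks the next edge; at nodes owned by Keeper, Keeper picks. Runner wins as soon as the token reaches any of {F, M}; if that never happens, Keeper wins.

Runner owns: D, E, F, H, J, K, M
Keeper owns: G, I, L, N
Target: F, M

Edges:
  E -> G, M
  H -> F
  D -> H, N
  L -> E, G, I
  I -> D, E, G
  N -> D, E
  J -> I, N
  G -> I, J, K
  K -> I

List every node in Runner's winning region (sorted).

A0 = {F, M}
A1: add {E, H} — E (Runner) has E→M; H (Runner) has H→F.
A2: add {D} — D (Runner) has D→H.
A3: add {N} — N (Keeper): all of {D, E} already in.
A4: add {J} — J (Runner) has J→N.
A5 = A4; e.g. G (Keeper) can still go to I. Fixed point.
Runner's winning region = {D, E, F, H, J, M, N}.

D, E, F, H, J, M, N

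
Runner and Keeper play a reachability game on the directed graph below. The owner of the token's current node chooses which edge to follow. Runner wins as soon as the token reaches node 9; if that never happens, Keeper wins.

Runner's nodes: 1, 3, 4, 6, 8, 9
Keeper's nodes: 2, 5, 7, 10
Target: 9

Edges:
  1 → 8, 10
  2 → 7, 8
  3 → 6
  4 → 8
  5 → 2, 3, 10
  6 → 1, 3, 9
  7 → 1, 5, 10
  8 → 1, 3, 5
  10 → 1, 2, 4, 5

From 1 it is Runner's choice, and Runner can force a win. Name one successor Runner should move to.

A0 = {9}
A1: add {6} — 6 (Runner) has 6→9.
A2: add {3} — 3 (Runner) has 3→6.
A3: add {8} — 8 (Runner) has 8→3.
A4: add {1, 4} — 1 (Runner) has 1→8; 4 (Runner) has 4→8.
A5 = A4; e.g. 2 (Keeper) can still go to 7. Fixed point.
From 1, successor 8 is in the attractor (rank 3); the other successor 10 is not.

8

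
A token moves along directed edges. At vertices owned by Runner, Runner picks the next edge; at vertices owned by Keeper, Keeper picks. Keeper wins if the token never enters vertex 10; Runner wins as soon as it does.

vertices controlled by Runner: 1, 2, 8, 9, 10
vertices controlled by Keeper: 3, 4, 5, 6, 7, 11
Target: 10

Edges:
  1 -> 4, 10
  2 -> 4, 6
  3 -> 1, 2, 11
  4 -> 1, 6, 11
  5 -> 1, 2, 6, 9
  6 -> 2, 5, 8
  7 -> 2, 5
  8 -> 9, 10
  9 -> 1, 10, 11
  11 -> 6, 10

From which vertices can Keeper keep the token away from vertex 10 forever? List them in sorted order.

A0 = {10}
A1: add {1, 8, 9} — 1 (Runner) has 1→10; 8 (Runner) has 8→10; 9 (Runner) has 9→10.
A2 = A1; e.g. 2 (Runner) has no edge into A1. Fixed point.
Runner's attractor = {1, 8, 9, 10}; Keeper avoids the target exactly from the complement.

2, 3, 4, 5, 6, 7, 11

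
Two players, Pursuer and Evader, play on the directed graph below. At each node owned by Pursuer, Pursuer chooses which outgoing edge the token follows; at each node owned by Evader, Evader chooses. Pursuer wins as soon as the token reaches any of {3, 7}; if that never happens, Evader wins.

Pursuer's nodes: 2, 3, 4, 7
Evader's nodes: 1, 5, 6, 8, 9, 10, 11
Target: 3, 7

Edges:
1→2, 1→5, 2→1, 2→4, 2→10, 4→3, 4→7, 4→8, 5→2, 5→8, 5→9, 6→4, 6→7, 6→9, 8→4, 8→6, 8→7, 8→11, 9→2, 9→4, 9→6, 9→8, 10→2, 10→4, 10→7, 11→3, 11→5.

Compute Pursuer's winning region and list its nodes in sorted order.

A0 = {3, 7}
A1: add {4} — 4 (Pursuer) has 4→3.
A2: add {2} — 2 (Pursuer) has 2→4.
A3: add {10} — 10 (Evader): all of {2, 4, 7} already in.
A4 = A3; e.g. 1 (Evader) can still go to 5. Fixed point.
Pursuer's winning region = {2, 3, 4, 7, 10}.

2, 3, 4, 7, 10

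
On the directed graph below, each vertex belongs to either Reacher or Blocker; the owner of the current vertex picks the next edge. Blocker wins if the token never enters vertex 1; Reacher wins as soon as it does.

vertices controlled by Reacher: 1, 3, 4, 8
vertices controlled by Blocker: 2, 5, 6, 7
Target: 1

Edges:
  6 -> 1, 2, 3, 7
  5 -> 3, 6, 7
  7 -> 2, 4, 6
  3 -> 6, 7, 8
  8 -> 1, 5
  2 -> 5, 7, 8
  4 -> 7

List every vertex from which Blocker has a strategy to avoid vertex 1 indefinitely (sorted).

A0 = {1}
A1: add {8} — 8 (Reacher) has 8→1.
A2: add {3} — 3 (Reacher) has 3→8.
A3 = A2; e.g. 2 (Blocker) can still go to 5. Fixed point.
Reacher's attractor = {1, 3, 8}; Blocker avoids the target exactly from the complement.

2, 4, 5, 6, 7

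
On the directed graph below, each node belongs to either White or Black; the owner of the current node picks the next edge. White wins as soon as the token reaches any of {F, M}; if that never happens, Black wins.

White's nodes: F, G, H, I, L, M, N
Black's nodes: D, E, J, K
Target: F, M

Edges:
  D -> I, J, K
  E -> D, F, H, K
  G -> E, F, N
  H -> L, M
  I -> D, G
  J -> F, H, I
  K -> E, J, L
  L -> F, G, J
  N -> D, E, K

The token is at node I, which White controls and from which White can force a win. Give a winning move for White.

G

A0 = {F, M}
A1: add {G, H, L} — G (White) has G→F; H (White) has H→M; L (White) has L→F.
A2: add {I} — I (White) has I→G.
A3: add {J} — J (Black): all of {F, H, I} already in.
A4 = A3; e.g. D (Black) can still go to K. Fixed point.
From I, successor G is in the attractor (rank 1); the other successor D is not.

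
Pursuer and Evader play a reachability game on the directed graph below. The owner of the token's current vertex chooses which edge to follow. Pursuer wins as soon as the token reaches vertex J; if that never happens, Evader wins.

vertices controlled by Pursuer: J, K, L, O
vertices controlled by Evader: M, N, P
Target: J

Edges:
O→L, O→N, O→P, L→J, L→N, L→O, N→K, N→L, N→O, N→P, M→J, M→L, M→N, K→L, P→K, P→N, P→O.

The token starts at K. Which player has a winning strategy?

A0 = {J}
A1: add {L} — L (Pursuer) has L→J.
A2: add {K, O} — K (Pursuer) has K→L; O (Pursuer) has O→L.
A3 = A2; e.g. M (Evader) can still go to N. Fixed point.
K ∈ A2, so Pursuer can force the target.

Pursuer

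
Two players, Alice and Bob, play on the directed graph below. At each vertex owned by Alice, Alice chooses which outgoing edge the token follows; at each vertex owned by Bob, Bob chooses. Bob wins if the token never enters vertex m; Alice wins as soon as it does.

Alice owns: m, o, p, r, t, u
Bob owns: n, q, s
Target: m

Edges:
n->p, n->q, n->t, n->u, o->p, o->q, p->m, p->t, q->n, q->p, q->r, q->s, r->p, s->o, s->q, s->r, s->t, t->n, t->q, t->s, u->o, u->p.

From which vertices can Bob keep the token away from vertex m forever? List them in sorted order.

n, q, s, t

A0 = {m}
A1: add {p} — p (Alice) has p→m.
A2: add {o, r, u} — o (Alice) has o→p; r (Alice) has r→p; u (Alice) has u→p.
A3 = A2; e.g. n (Bob) can still go to q. Fixed point.
Alice's attractor = {m, o, p, r, u}; Bob avoids the target exactly from the complement.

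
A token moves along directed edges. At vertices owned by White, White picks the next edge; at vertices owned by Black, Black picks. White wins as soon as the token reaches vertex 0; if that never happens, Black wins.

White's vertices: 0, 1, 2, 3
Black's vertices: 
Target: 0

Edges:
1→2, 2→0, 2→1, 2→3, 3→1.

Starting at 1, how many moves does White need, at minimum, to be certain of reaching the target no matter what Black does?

A0 = {0}
A1: add {2} — 2 (White) has 2→0.
A2: add {1} — 1 (White) has 1→2.
1 enters the attractor at level 2, so White can force the target in 2 moves from there.

2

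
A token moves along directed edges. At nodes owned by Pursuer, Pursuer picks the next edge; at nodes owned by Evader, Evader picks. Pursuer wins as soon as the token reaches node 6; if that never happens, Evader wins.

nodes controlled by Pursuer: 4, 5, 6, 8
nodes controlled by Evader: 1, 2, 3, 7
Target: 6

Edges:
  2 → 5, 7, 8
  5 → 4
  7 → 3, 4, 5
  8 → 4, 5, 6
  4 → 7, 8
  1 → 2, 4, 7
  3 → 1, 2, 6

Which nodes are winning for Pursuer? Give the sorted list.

4, 5, 6, 8

A0 = {6}
A1: add {8} — 8 (Pursuer) has 8→6.
A2: add {4} — 4 (Pursuer) has 4→8.
A3: add {5} — 5 (Pursuer) has 5→4.
A4 = A3; e.g. 1 (Evader) can still go to 2. Fixed point.
Pursuer's winning region = {4, 5, 6, 8}.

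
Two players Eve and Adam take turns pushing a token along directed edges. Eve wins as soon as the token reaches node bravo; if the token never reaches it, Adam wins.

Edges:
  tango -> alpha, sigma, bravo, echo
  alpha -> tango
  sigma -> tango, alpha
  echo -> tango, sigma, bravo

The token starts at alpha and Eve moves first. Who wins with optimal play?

Adam

Track states (vertex, player-to-move).
A0 = {(bravo,Eve), (bravo,Adam)}
A1: add {(tango,Eve), (echo,Eve)}.
A2: add {(alpha,Adam)}.
A3: add {(sigma,Eve)}.
A4: add {(echo,Adam)}.
A5 = A4; e.g. (tango,Adam) stays out. (alpha,Eve) never enters ⇒ Adam avoids the target.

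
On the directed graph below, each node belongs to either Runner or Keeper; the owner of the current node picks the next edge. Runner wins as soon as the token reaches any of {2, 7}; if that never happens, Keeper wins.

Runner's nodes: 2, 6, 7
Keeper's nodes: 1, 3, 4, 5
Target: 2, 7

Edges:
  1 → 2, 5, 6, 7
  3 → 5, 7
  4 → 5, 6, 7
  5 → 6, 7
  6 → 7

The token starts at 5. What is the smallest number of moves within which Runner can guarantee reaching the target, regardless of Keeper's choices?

A0 = {2, 7}
A1: add {6} — 6 (Runner) has 6→7.
A2: add {5} — 5 (Keeper): all of {6, 7} already in.
5 enters the attractor at level 2, so Runner can force the target in 2 moves from there.

2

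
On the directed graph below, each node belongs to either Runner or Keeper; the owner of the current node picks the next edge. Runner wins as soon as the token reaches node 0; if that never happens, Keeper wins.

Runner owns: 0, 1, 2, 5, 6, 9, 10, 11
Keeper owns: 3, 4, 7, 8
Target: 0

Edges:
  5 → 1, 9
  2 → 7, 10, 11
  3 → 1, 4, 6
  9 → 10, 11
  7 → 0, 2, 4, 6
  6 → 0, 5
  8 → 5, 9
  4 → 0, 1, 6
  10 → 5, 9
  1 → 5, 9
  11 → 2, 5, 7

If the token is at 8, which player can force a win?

Keeper

A0 = {0}
A1: add {6} — 6 (Runner) has 6→0.
A2 = A1; e.g. 1 (Runner) has no edge into A1. Fixed point.
8 never enters the attractor, so Keeper can avoid the target forever.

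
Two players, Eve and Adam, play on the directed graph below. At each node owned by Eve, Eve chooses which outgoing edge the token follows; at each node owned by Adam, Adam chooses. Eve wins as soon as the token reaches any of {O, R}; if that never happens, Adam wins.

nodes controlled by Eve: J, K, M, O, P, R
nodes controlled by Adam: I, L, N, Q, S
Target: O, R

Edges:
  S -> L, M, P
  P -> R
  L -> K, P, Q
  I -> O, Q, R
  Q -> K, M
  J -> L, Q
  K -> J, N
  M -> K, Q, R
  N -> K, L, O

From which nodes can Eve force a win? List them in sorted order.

A0 = {O, R}
A1: add {M, P} — M (Eve) has M→R; P (Eve) has P→R.
A2 = A1; e.g. I (Adam) can still go to Q. Fixed point.
Eve's winning region = {M, O, P, R}.

M, O, P, R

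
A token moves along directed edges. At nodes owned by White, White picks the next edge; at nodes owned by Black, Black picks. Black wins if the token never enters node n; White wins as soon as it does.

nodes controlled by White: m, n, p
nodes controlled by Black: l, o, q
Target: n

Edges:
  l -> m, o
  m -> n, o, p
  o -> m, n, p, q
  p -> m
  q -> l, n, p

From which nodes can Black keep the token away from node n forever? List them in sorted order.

l, o, q

A0 = {n}
A1: add {m} — m (White) has m→n.
A2: add {p} — p (White) has p→m.
A3 = A2; e.g. l (Black) can still go to o. Fixed point.
White's attractor = {m, n, p}; Black avoids the target exactly from the complement.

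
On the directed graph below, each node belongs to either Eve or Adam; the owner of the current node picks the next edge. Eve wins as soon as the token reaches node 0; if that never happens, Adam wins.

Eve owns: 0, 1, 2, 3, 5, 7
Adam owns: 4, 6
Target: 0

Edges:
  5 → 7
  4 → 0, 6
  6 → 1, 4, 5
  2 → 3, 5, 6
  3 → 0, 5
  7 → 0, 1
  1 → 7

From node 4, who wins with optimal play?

A0 = {0}
A1: add {3, 7} — 3 (Eve) has 3→0; 7 (Eve) has 7→0.
A2: add {1, 2, 5} — 1 (Eve) has 1→7; 2 (Eve) has 2→3; 5 (Eve) has 5→7.
A3 = A2; e.g. 4 (Adam) can still go to 6. Fixed point.
4 never enters the attractor, so Adam can avoid the target forever.

Adam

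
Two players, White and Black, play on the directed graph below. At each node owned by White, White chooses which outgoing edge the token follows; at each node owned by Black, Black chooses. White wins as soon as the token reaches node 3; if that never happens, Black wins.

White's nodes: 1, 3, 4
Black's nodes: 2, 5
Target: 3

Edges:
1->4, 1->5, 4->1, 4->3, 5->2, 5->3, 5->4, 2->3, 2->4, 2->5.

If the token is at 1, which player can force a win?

White

A0 = {3}
A1: add {4} — 4 (White) has 4→3.
A2: add {1} — 1 (White) has 1→4.
A3 = A2; e.g. 2 (Black) can still go to 5. Fixed point.
1 ∈ A2, so White can force the target.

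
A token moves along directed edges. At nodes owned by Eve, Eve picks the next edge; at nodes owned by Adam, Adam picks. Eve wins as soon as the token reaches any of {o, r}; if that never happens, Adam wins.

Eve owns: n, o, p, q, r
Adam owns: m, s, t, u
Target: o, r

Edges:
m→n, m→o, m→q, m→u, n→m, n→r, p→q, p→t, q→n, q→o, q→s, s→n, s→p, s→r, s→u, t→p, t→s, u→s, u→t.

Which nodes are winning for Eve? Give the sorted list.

A0 = {o, r}
A1: add {n, q} — n (Eve) has n→r; q (Eve) has q→o.
A2: add {p} — p (Eve) has p→q.
A3 = A2; e.g. m (Adam) can still go to u. Fixed point.
Eve's winning region = {n, o, p, q, r}.

n, o, p, q, r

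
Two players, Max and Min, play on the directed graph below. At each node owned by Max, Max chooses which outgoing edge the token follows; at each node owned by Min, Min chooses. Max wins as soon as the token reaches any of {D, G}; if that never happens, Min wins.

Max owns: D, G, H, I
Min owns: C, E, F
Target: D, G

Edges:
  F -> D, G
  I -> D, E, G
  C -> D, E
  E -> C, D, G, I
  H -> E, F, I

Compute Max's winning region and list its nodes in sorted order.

A0 = {D, G}
A1: add {F, I} — F (Min): all of {D, G} already in; I (Max) has I→D.
A2: add {H} — H (Max) has H→F.
A3 = A2; e.g. C (Min) can still go to E. Fixed point.
Max's winning region = {D, F, G, H, I}.

D, F, G, H, I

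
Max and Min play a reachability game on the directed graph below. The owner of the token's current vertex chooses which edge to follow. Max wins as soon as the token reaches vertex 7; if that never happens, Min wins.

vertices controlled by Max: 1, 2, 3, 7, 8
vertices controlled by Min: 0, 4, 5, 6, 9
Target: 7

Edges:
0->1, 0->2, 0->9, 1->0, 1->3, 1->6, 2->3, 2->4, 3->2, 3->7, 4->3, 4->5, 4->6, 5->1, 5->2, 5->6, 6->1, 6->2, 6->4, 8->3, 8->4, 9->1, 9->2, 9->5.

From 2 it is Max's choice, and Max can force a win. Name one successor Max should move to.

3

A0 = {7}
A1: add {3} — 3 (Max) has 3→7.
A2: add {1, 2, 8} — 1 (Max) has 1→3; 2 (Max) has 2→3; 8 (Max) has 8→3.
A3 = A2; e.g. 0 (Min) can still go to 9. Fixed point.
From 2, successor 3 is in the attractor (rank 1); the other successor 4 is not.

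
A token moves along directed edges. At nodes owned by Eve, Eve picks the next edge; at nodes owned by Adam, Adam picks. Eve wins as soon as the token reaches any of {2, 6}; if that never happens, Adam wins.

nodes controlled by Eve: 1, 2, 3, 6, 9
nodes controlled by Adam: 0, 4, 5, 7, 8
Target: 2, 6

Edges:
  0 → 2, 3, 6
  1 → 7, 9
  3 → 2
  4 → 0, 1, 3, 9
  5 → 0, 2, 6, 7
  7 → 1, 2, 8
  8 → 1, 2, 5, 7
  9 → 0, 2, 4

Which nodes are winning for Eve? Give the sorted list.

A0 = {2, 6}
A1: add {3, 9} — 3 (Eve) has 3→2; 9 (Eve) has 9→2.
A2: add {0, 1} — 0 (Adam): all of {2, 3, 6} already in; 1 (Eve) has 1→9.
A3: add {4} — 4 (Adam): all of {0, 1, 3, 9} already in.
A4 = A3; e.g. 5 (Adam) can still go to 7. Fixed point.
Eve's winning region = {0, 1, 2, 3, 4, 6, 9}.

0, 1, 2, 3, 4, 6, 9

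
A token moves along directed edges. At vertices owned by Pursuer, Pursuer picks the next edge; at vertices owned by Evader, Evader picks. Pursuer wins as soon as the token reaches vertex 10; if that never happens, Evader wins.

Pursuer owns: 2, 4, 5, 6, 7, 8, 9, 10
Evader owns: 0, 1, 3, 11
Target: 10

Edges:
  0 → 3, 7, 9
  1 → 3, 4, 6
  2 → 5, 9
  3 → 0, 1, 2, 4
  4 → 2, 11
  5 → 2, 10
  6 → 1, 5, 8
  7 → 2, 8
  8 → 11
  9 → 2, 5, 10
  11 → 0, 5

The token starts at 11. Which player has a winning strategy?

Evader

A0 = {10}
A1: add {5, 9} — 5 (Pursuer) has 5→10; 9 (Pursuer) has 9→10.
A2: add {2, 6} — 2 (Pursuer) has 2→5; 6 (Pursuer) has 6→5.
A3: add {4, 7} — 4 (Pursuer) has 4→2; 7 (Pursuer) has 7→2.
A4 = A3; e.g. 0 (Evader) can still go to 3. Fixed point.
11 never enters the attractor, so Evader can avoid the target forever.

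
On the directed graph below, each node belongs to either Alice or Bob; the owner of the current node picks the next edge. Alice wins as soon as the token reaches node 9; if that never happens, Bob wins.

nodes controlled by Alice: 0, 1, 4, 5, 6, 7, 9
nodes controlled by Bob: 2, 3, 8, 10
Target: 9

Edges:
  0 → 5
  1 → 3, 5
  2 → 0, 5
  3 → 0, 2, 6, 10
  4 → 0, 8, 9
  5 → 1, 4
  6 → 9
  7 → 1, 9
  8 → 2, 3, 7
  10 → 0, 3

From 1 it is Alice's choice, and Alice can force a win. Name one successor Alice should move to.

5

A0 = {9}
A1: add {4, 6, 7} — 4 (Alice) has 4→9; 6 (Alice) has 6→9; 7 (Alice) has 7→9.
A2: add {5} — 5 (Alice) has 5→4.
A3: add {0, 1} — 0 (Alice) has 0→5; 1 (Alice) has 1→5.
A4: add {2} — 2 (Bob): all of {0, 5} already in.
A5 = A4; e.g. 3 (Bob) can still go to 10. Fixed point.
From 1, successor 5 is in the attractor (rank 2); the other successor 3 is not.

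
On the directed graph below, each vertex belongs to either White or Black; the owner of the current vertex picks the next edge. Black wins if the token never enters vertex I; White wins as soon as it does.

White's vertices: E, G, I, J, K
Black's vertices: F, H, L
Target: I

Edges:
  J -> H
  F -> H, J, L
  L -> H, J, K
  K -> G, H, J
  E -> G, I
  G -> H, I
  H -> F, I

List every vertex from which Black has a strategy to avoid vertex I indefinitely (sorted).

F, H, J, L

A0 = {I}
A1: add {E, G} — E (White) has E→I; G (White) has G→I.
A2: add {K} — K (White) has K→G.
A3 = A2; e.g. F (Black) can still go to H. Fixed point.
White's attractor = {E, G, I, K}; Black avoids the target exactly from the complement.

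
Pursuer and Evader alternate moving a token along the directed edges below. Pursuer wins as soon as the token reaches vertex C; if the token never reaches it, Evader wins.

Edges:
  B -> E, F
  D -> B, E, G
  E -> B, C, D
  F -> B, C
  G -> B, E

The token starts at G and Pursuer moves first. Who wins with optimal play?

Pursuer

Track states (vertex, player-to-move).
A0 = {(C,Pursuer), (C,Evader)}
A1: add {(E,Pursuer), (F,Pursuer)}.
A2: add {(B,Evader)}.
A3: add {(D,Pursuer), (G,Pursuer)}.
(G,Pursuer) ∈ A3 ⇒ Pursuer forces the target.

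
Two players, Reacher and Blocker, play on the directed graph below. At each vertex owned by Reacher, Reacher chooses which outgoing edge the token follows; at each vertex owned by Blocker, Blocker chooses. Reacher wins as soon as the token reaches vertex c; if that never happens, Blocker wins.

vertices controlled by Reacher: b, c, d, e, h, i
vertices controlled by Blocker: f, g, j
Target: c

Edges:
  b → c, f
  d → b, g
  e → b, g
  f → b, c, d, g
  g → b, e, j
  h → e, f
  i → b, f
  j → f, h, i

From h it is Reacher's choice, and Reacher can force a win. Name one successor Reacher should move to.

A0 = {c}
A1: add {b} — b (Reacher) has b→c.
A2: add {d, e, i} — d (Reacher) has d→b; e (Reacher) has e→b; i (Reacher) has i→b.
A3: add {h} — h (Reacher) has h→e.
A4 = A3; e.g. f (Blocker) can still go to g. Fixed point.
From h, successor e is in the attractor (rank 2); the other successor f is not.

e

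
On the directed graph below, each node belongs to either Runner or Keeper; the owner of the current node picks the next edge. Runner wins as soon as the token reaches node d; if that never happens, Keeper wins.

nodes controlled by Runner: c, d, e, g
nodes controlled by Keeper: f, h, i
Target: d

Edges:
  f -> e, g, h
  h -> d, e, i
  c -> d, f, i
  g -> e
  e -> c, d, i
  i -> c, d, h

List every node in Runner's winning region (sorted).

c, d, e, g

A0 = {d}
A1: add {c, e} — c (Runner) has c→d; e (Runner) has e→d.
A2: add {g} — g (Runner) has g→e.
A3 = A2; e.g. f (Keeper) can still go to h. Fixed point.
Runner's winning region = {c, d, e, g}.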